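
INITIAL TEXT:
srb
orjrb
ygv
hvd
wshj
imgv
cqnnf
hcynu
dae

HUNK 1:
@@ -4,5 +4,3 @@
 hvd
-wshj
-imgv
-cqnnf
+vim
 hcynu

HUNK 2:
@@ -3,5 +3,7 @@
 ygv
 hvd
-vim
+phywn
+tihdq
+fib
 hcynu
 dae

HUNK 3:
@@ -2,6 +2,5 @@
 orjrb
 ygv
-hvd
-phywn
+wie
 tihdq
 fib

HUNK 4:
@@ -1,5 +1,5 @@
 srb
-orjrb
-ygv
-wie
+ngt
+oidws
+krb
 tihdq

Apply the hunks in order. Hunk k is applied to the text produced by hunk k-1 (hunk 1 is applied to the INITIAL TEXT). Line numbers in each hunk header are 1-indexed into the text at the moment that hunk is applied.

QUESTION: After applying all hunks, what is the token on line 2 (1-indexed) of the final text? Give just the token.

Answer: ngt

Derivation:
Hunk 1: at line 4 remove [wshj,imgv,cqnnf] add [vim] -> 7 lines: srb orjrb ygv hvd vim hcynu dae
Hunk 2: at line 3 remove [vim] add [phywn,tihdq,fib] -> 9 lines: srb orjrb ygv hvd phywn tihdq fib hcynu dae
Hunk 3: at line 2 remove [hvd,phywn] add [wie] -> 8 lines: srb orjrb ygv wie tihdq fib hcynu dae
Hunk 4: at line 1 remove [orjrb,ygv,wie] add [ngt,oidws,krb] -> 8 lines: srb ngt oidws krb tihdq fib hcynu dae
Final line 2: ngt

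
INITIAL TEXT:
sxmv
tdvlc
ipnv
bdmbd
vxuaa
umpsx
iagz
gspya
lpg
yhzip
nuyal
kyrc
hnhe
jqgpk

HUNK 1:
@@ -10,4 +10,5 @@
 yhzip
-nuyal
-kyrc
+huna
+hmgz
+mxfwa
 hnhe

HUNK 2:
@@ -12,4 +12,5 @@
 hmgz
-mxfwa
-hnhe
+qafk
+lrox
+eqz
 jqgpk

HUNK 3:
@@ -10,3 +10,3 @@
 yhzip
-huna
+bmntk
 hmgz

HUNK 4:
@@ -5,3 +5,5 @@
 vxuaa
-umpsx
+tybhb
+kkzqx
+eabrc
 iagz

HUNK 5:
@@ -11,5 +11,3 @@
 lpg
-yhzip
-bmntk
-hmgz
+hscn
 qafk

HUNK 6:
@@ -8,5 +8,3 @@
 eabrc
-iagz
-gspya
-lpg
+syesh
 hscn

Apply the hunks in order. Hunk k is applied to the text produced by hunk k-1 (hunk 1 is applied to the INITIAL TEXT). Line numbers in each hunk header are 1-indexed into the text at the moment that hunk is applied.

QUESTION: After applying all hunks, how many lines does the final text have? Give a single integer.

Hunk 1: at line 10 remove [nuyal,kyrc] add [huna,hmgz,mxfwa] -> 15 lines: sxmv tdvlc ipnv bdmbd vxuaa umpsx iagz gspya lpg yhzip huna hmgz mxfwa hnhe jqgpk
Hunk 2: at line 12 remove [mxfwa,hnhe] add [qafk,lrox,eqz] -> 16 lines: sxmv tdvlc ipnv bdmbd vxuaa umpsx iagz gspya lpg yhzip huna hmgz qafk lrox eqz jqgpk
Hunk 3: at line 10 remove [huna] add [bmntk] -> 16 lines: sxmv tdvlc ipnv bdmbd vxuaa umpsx iagz gspya lpg yhzip bmntk hmgz qafk lrox eqz jqgpk
Hunk 4: at line 5 remove [umpsx] add [tybhb,kkzqx,eabrc] -> 18 lines: sxmv tdvlc ipnv bdmbd vxuaa tybhb kkzqx eabrc iagz gspya lpg yhzip bmntk hmgz qafk lrox eqz jqgpk
Hunk 5: at line 11 remove [yhzip,bmntk,hmgz] add [hscn] -> 16 lines: sxmv tdvlc ipnv bdmbd vxuaa tybhb kkzqx eabrc iagz gspya lpg hscn qafk lrox eqz jqgpk
Hunk 6: at line 8 remove [iagz,gspya,lpg] add [syesh] -> 14 lines: sxmv tdvlc ipnv bdmbd vxuaa tybhb kkzqx eabrc syesh hscn qafk lrox eqz jqgpk
Final line count: 14

Answer: 14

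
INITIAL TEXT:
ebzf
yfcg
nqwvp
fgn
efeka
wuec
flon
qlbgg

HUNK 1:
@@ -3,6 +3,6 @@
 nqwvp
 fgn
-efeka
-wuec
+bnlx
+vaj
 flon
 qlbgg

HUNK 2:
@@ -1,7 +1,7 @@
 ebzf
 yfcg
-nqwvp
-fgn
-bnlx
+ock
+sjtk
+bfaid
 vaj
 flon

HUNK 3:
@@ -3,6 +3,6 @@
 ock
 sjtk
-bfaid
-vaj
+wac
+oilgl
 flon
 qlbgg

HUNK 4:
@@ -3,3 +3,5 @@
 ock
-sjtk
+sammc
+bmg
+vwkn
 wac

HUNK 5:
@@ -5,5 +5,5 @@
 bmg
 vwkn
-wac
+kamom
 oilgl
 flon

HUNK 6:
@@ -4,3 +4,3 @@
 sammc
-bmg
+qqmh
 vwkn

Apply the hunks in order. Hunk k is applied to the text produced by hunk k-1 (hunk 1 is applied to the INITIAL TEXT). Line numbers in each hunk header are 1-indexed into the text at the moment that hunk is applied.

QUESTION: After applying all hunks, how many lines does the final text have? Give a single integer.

Hunk 1: at line 3 remove [efeka,wuec] add [bnlx,vaj] -> 8 lines: ebzf yfcg nqwvp fgn bnlx vaj flon qlbgg
Hunk 2: at line 1 remove [nqwvp,fgn,bnlx] add [ock,sjtk,bfaid] -> 8 lines: ebzf yfcg ock sjtk bfaid vaj flon qlbgg
Hunk 3: at line 3 remove [bfaid,vaj] add [wac,oilgl] -> 8 lines: ebzf yfcg ock sjtk wac oilgl flon qlbgg
Hunk 4: at line 3 remove [sjtk] add [sammc,bmg,vwkn] -> 10 lines: ebzf yfcg ock sammc bmg vwkn wac oilgl flon qlbgg
Hunk 5: at line 5 remove [wac] add [kamom] -> 10 lines: ebzf yfcg ock sammc bmg vwkn kamom oilgl flon qlbgg
Hunk 6: at line 4 remove [bmg] add [qqmh] -> 10 lines: ebzf yfcg ock sammc qqmh vwkn kamom oilgl flon qlbgg
Final line count: 10

Answer: 10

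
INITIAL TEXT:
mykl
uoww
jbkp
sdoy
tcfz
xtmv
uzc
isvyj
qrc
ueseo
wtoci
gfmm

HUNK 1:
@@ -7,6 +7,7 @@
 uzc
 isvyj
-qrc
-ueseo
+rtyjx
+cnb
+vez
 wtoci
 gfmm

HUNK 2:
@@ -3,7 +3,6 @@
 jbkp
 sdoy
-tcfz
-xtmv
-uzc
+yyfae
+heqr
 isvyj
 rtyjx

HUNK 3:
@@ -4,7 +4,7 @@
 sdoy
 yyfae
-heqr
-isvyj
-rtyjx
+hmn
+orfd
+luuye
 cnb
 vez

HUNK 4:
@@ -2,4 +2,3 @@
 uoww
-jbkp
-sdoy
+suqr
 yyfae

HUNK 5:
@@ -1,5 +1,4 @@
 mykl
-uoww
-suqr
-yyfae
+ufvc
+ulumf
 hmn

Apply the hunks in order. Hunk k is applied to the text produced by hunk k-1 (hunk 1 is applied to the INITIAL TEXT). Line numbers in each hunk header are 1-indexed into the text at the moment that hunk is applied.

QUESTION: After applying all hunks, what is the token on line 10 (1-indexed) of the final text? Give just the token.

Hunk 1: at line 7 remove [qrc,ueseo] add [rtyjx,cnb,vez] -> 13 lines: mykl uoww jbkp sdoy tcfz xtmv uzc isvyj rtyjx cnb vez wtoci gfmm
Hunk 2: at line 3 remove [tcfz,xtmv,uzc] add [yyfae,heqr] -> 12 lines: mykl uoww jbkp sdoy yyfae heqr isvyj rtyjx cnb vez wtoci gfmm
Hunk 3: at line 4 remove [heqr,isvyj,rtyjx] add [hmn,orfd,luuye] -> 12 lines: mykl uoww jbkp sdoy yyfae hmn orfd luuye cnb vez wtoci gfmm
Hunk 4: at line 2 remove [jbkp,sdoy] add [suqr] -> 11 lines: mykl uoww suqr yyfae hmn orfd luuye cnb vez wtoci gfmm
Hunk 5: at line 1 remove [uoww,suqr,yyfae] add [ufvc,ulumf] -> 10 lines: mykl ufvc ulumf hmn orfd luuye cnb vez wtoci gfmm
Final line 10: gfmm

Answer: gfmm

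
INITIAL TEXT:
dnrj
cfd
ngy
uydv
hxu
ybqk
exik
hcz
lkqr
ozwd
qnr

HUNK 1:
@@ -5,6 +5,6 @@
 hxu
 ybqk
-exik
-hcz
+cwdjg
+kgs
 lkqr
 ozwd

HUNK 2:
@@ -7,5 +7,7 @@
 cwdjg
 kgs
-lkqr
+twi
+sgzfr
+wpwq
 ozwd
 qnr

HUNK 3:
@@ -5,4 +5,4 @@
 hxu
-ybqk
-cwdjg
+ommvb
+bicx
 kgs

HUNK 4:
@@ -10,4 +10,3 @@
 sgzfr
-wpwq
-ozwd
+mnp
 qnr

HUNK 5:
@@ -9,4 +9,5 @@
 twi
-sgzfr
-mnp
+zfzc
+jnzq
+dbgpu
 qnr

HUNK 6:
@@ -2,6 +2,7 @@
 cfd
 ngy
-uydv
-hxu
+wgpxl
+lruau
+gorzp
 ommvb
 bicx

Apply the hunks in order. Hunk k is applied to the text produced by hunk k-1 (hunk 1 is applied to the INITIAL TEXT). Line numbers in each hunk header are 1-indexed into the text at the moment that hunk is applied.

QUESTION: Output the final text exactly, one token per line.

Answer: dnrj
cfd
ngy
wgpxl
lruau
gorzp
ommvb
bicx
kgs
twi
zfzc
jnzq
dbgpu
qnr

Derivation:
Hunk 1: at line 5 remove [exik,hcz] add [cwdjg,kgs] -> 11 lines: dnrj cfd ngy uydv hxu ybqk cwdjg kgs lkqr ozwd qnr
Hunk 2: at line 7 remove [lkqr] add [twi,sgzfr,wpwq] -> 13 lines: dnrj cfd ngy uydv hxu ybqk cwdjg kgs twi sgzfr wpwq ozwd qnr
Hunk 3: at line 5 remove [ybqk,cwdjg] add [ommvb,bicx] -> 13 lines: dnrj cfd ngy uydv hxu ommvb bicx kgs twi sgzfr wpwq ozwd qnr
Hunk 4: at line 10 remove [wpwq,ozwd] add [mnp] -> 12 lines: dnrj cfd ngy uydv hxu ommvb bicx kgs twi sgzfr mnp qnr
Hunk 5: at line 9 remove [sgzfr,mnp] add [zfzc,jnzq,dbgpu] -> 13 lines: dnrj cfd ngy uydv hxu ommvb bicx kgs twi zfzc jnzq dbgpu qnr
Hunk 6: at line 2 remove [uydv,hxu] add [wgpxl,lruau,gorzp] -> 14 lines: dnrj cfd ngy wgpxl lruau gorzp ommvb bicx kgs twi zfzc jnzq dbgpu qnr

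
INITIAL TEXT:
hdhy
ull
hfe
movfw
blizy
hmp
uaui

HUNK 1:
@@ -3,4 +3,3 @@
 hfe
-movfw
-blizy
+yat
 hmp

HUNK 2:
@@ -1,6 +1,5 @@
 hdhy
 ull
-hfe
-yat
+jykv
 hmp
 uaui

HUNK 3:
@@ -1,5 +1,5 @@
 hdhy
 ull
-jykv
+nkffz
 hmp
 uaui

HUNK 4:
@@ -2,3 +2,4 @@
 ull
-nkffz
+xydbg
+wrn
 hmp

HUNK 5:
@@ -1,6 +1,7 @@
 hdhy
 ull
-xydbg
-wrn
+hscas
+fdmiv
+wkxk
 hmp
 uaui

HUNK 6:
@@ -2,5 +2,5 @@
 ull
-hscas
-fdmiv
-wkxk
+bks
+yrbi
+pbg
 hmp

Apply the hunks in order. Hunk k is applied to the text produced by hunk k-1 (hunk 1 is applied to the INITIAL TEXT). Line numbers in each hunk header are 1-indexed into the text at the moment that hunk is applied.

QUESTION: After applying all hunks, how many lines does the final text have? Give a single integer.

Answer: 7

Derivation:
Hunk 1: at line 3 remove [movfw,blizy] add [yat] -> 6 lines: hdhy ull hfe yat hmp uaui
Hunk 2: at line 1 remove [hfe,yat] add [jykv] -> 5 lines: hdhy ull jykv hmp uaui
Hunk 3: at line 1 remove [jykv] add [nkffz] -> 5 lines: hdhy ull nkffz hmp uaui
Hunk 4: at line 2 remove [nkffz] add [xydbg,wrn] -> 6 lines: hdhy ull xydbg wrn hmp uaui
Hunk 5: at line 1 remove [xydbg,wrn] add [hscas,fdmiv,wkxk] -> 7 lines: hdhy ull hscas fdmiv wkxk hmp uaui
Hunk 6: at line 2 remove [hscas,fdmiv,wkxk] add [bks,yrbi,pbg] -> 7 lines: hdhy ull bks yrbi pbg hmp uaui
Final line count: 7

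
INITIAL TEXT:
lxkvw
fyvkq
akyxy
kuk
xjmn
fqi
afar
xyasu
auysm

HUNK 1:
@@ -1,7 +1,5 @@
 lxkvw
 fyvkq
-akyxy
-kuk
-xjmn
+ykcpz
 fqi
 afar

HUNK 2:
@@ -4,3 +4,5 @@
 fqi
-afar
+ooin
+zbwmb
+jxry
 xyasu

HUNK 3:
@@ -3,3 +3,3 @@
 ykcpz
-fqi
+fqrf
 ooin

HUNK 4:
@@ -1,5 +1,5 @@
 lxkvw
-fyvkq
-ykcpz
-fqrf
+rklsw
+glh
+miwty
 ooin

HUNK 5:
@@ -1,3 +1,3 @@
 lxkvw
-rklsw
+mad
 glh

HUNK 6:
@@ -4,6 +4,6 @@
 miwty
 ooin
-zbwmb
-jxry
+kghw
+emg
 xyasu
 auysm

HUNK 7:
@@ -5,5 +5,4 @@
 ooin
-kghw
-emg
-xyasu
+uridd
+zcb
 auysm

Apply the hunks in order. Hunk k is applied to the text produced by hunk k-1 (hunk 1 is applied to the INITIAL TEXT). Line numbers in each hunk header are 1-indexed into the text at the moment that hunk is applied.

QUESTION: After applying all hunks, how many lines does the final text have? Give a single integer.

Hunk 1: at line 1 remove [akyxy,kuk,xjmn] add [ykcpz] -> 7 lines: lxkvw fyvkq ykcpz fqi afar xyasu auysm
Hunk 2: at line 4 remove [afar] add [ooin,zbwmb,jxry] -> 9 lines: lxkvw fyvkq ykcpz fqi ooin zbwmb jxry xyasu auysm
Hunk 3: at line 3 remove [fqi] add [fqrf] -> 9 lines: lxkvw fyvkq ykcpz fqrf ooin zbwmb jxry xyasu auysm
Hunk 4: at line 1 remove [fyvkq,ykcpz,fqrf] add [rklsw,glh,miwty] -> 9 lines: lxkvw rklsw glh miwty ooin zbwmb jxry xyasu auysm
Hunk 5: at line 1 remove [rklsw] add [mad] -> 9 lines: lxkvw mad glh miwty ooin zbwmb jxry xyasu auysm
Hunk 6: at line 4 remove [zbwmb,jxry] add [kghw,emg] -> 9 lines: lxkvw mad glh miwty ooin kghw emg xyasu auysm
Hunk 7: at line 5 remove [kghw,emg,xyasu] add [uridd,zcb] -> 8 lines: lxkvw mad glh miwty ooin uridd zcb auysm
Final line count: 8

Answer: 8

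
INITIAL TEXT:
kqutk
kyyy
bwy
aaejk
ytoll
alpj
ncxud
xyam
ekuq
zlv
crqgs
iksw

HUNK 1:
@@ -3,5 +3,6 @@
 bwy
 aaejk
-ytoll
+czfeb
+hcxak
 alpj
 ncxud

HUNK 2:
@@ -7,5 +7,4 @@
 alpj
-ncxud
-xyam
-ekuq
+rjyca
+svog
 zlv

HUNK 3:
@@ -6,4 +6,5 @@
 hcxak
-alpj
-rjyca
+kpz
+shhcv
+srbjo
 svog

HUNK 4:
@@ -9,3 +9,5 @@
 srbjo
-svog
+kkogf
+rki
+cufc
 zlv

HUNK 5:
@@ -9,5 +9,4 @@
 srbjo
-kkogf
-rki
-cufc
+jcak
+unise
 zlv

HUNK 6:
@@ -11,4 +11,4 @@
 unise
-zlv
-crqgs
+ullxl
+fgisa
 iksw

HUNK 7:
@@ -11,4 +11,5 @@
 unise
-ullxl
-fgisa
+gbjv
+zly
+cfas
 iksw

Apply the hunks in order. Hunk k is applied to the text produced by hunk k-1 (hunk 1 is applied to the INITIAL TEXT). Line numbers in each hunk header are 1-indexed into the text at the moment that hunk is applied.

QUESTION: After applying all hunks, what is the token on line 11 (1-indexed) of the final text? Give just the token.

Hunk 1: at line 3 remove [ytoll] add [czfeb,hcxak] -> 13 lines: kqutk kyyy bwy aaejk czfeb hcxak alpj ncxud xyam ekuq zlv crqgs iksw
Hunk 2: at line 7 remove [ncxud,xyam,ekuq] add [rjyca,svog] -> 12 lines: kqutk kyyy bwy aaejk czfeb hcxak alpj rjyca svog zlv crqgs iksw
Hunk 3: at line 6 remove [alpj,rjyca] add [kpz,shhcv,srbjo] -> 13 lines: kqutk kyyy bwy aaejk czfeb hcxak kpz shhcv srbjo svog zlv crqgs iksw
Hunk 4: at line 9 remove [svog] add [kkogf,rki,cufc] -> 15 lines: kqutk kyyy bwy aaejk czfeb hcxak kpz shhcv srbjo kkogf rki cufc zlv crqgs iksw
Hunk 5: at line 9 remove [kkogf,rki,cufc] add [jcak,unise] -> 14 lines: kqutk kyyy bwy aaejk czfeb hcxak kpz shhcv srbjo jcak unise zlv crqgs iksw
Hunk 6: at line 11 remove [zlv,crqgs] add [ullxl,fgisa] -> 14 lines: kqutk kyyy bwy aaejk czfeb hcxak kpz shhcv srbjo jcak unise ullxl fgisa iksw
Hunk 7: at line 11 remove [ullxl,fgisa] add [gbjv,zly,cfas] -> 15 lines: kqutk kyyy bwy aaejk czfeb hcxak kpz shhcv srbjo jcak unise gbjv zly cfas iksw
Final line 11: unise

Answer: unise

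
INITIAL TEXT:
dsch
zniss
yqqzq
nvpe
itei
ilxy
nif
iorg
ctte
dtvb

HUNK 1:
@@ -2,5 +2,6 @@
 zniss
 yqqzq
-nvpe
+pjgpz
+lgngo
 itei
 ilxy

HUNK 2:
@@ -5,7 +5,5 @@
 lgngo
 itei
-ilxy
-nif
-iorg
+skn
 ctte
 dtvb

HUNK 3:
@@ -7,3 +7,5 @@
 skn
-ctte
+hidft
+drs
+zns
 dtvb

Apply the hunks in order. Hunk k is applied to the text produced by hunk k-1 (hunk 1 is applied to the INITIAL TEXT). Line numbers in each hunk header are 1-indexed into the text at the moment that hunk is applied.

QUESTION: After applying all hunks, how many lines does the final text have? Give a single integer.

Hunk 1: at line 2 remove [nvpe] add [pjgpz,lgngo] -> 11 lines: dsch zniss yqqzq pjgpz lgngo itei ilxy nif iorg ctte dtvb
Hunk 2: at line 5 remove [ilxy,nif,iorg] add [skn] -> 9 lines: dsch zniss yqqzq pjgpz lgngo itei skn ctte dtvb
Hunk 3: at line 7 remove [ctte] add [hidft,drs,zns] -> 11 lines: dsch zniss yqqzq pjgpz lgngo itei skn hidft drs zns dtvb
Final line count: 11

Answer: 11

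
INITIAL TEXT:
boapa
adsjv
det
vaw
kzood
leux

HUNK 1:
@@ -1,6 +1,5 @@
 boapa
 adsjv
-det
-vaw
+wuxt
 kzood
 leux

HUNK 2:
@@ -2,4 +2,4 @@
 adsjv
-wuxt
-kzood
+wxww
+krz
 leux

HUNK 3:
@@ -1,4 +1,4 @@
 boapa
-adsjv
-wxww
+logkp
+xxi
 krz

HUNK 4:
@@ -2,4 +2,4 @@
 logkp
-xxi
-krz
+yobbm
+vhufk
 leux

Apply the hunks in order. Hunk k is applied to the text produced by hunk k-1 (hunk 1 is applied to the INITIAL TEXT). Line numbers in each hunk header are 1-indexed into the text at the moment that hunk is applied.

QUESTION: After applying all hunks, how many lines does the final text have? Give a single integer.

Hunk 1: at line 1 remove [det,vaw] add [wuxt] -> 5 lines: boapa adsjv wuxt kzood leux
Hunk 2: at line 2 remove [wuxt,kzood] add [wxww,krz] -> 5 lines: boapa adsjv wxww krz leux
Hunk 3: at line 1 remove [adsjv,wxww] add [logkp,xxi] -> 5 lines: boapa logkp xxi krz leux
Hunk 4: at line 2 remove [xxi,krz] add [yobbm,vhufk] -> 5 lines: boapa logkp yobbm vhufk leux
Final line count: 5

Answer: 5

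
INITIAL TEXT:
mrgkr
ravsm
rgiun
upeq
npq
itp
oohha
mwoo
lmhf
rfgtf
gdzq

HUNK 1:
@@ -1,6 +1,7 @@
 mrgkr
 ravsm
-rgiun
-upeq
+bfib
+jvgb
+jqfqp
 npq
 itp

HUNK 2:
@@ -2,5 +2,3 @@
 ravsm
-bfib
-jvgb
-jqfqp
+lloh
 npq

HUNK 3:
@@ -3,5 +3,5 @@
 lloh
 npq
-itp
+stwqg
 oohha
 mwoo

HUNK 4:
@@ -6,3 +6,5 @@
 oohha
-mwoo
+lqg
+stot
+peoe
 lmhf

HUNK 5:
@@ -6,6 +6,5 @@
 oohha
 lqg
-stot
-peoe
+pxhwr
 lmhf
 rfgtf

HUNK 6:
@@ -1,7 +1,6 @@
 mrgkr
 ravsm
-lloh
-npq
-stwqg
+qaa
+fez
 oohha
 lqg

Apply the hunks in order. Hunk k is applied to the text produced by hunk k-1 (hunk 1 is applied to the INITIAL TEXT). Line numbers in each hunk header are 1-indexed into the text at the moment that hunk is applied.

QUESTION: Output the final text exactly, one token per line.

Hunk 1: at line 1 remove [rgiun,upeq] add [bfib,jvgb,jqfqp] -> 12 lines: mrgkr ravsm bfib jvgb jqfqp npq itp oohha mwoo lmhf rfgtf gdzq
Hunk 2: at line 2 remove [bfib,jvgb,jqfqp] add [lloh] -> 10 lines: mrgkr ravsm lloh npq itp oohha mwoo lmhf rfgtf gdzq
Hunk 3: at line 3 remove [itp] add [stwqg] -> 10 lines: mrgkr ravsm lloh npq stwqg oohha mwoo lmhf rfgtf gdzq
Hunk 4: at line 6 remove [mwoo] add [lqg,stot,peoe] -> 12 lines: mrgkr ravsm lloh npq stwqg oohha lqg stot peoe lmhf rfgtf gdzq
Hunk 5: at line 6 remove [stot,peoe] add [pxhwr] -> 11 lines: mrgkr ravsm lloh npq stwqg oohha lqg pxhwr lmhf rfgtf gdzq
Hunk 6: at line 1 remove [lloh,npq,stwqg] add [qaa,fez] -> 10 lines: mrgkr ravsm qaa fez oohha lqg pxhwr lmhf rfgtf gdzq

Answer: mrgkr
ravsm
qaa
fez
oohha
lqg
pxhwr
lmhf
rfgtf
gdzq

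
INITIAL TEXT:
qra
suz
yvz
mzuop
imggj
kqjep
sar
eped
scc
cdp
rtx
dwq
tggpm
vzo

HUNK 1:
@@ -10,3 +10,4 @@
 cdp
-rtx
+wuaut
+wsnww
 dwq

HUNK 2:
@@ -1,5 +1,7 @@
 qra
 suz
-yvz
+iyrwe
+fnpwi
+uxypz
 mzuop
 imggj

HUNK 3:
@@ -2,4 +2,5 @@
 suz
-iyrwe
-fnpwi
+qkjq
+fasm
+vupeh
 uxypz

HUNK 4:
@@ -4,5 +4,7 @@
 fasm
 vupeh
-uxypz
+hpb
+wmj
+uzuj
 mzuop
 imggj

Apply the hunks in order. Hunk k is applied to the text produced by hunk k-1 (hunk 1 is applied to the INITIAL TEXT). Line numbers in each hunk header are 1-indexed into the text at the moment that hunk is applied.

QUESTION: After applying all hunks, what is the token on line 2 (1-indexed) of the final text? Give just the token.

Answer: suz

Derivation:
Hunk 1: at line 10 remove [rtx] add [wuaut,wsnww] -> 15 lines: qra suz yvz mzuop imggj kqjep sar eped scc cdp wuaut wsnww dwq tggpm vzo
Hunk 2: at line 1 remove [yvz] add [iyrwe,fnpwi,uxypz] -> 17 lines: qra suz iyrwe fnpwi uxypz mzuop imggj kqjep sar eped scc cdp wuaut wsnww dwq tggpm vzo
Hunk 3: at line 2 remove [iyrwe,fnpwi] add [qkjq,fasm,vupeh] -> 18 lines: qra suz qkjq fasm vupeh uxypz mzuop imggj kqjep sar eped scc cdp wuaut wsnww dwq tggpm vzo
Hunk 4: at line 4 remove [uxypz] add [hpb,wmj,uzuj] -> 20 lines: qra suz qkjq fasm vupeh hpb wmj uzuj mzuop imggj kqjep sar eped scc cdp wuaut wsnww dwq tggpm vzo
Final line 2: suz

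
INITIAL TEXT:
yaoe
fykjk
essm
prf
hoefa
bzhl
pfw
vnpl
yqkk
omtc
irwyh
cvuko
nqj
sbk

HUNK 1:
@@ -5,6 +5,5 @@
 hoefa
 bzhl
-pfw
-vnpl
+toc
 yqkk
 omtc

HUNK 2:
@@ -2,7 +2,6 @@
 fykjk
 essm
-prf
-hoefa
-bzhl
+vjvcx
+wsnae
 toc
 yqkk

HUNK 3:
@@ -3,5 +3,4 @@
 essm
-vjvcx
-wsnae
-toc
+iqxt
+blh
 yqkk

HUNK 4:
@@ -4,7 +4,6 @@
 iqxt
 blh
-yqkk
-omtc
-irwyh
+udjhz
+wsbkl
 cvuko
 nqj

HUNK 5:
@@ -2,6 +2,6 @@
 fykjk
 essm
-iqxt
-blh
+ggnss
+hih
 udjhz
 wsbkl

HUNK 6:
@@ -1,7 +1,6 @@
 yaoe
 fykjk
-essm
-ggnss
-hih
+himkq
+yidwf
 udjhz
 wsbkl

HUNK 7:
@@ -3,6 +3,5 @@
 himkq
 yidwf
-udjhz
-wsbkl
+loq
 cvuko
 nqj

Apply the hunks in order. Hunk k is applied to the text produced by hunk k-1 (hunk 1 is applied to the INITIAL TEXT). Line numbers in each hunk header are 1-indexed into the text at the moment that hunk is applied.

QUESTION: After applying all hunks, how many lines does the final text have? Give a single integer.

Hunk 1: at line 5 remove [pfw,vnpl] add [toc] -> 13 lines: yaoe fykjk essm prf hoefa bzhl toc yqkk omtc irwyh cvuko nqj sbk
Hunk 2: at line 2 remove [prf,hoefa,bzhl] add [vjvcx,wsnae] -> 12 lines: yaoe fykjk essm vjvcx wsnae toc yqkk omtc irwyh cvuko nqj sbk
Hunk 3: at line 3 remove [vjvcx,wsnae,toc] add [iqxt,blh] -> 11 lines: yaoe fykjk essm iqxt blh yqkk omtc irwyh cvuko nqj sbk
Hunk 4: at line 4 remove [yqkk,omtc,irwyh] add [udjhz,wsbkl] -> 10 lines: yaoe fykjk essm iqxt blh udjhz wsbkl cvuko nqj sbk
Hunk 5: at line 2 remove [iqxt,blh] add [ggnss,hih] -> 10 lines: yaoe fykjk essm ggnss hih udjhz wsbkl cvuko nqj sbk
Hunk 6: at line 1 remove [essm,ggnss,hih] add [himkq,yidwf] -> 9 lines: yaoe fykjk himkq yidwf udjhz wsbkl cvuko nqj sbk
Hunk 7: at line 3 remove [udjhz,wsbkl] add [loq] -> 8 lines: yaoe fykjk himkq yidwf loq cvuko nqj sbk
Final line count: 8

Answer: 8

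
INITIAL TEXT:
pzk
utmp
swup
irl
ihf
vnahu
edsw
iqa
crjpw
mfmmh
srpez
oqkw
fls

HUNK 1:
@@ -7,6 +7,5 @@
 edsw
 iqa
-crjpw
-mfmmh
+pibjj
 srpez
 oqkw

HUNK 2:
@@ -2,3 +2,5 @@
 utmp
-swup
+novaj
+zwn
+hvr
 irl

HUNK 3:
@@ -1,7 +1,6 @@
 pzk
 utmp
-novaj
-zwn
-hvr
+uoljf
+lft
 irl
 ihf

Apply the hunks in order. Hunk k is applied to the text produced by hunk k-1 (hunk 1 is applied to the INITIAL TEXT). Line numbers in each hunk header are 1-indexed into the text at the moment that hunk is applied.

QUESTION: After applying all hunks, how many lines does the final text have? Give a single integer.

Answer: 13

Derivation:
Hunk 1: at line 7 remove [crjpw,mfmmh] add [pibjj] -> 12 lines: pzk utmp swup irl ihf vnahu edsw iqa pibjj srpez oqkw fls
Hunk 2: at line 2 remove [swup] add [novaj,zwn,hvr] -> 14 lines: pzk utmp novaj zwn hvr irl ihf vnahu edsw iqa pibjj srpez oqkw fls
Hunk 3: at line 1 remove [novaj,zwn,hvr] add [uoljf,lft] -> 13 lines: pzk utmp uoljf lft irl ihf vnahu edsw iqa pibjj srpez oqkw fls
Final line count: 13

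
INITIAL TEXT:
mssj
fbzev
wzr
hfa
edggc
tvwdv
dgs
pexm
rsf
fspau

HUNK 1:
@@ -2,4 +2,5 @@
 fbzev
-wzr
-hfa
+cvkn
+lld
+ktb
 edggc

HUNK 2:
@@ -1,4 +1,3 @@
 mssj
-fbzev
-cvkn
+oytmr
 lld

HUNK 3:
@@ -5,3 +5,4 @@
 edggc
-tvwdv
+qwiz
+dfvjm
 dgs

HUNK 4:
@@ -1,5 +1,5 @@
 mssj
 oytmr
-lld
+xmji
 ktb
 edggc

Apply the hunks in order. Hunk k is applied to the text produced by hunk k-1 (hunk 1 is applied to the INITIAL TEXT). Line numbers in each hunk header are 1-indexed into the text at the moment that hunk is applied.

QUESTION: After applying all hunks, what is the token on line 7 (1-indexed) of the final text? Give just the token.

Answer: dfvjm

Derivation:
Hunk 1: at line 2 remove [wzr,hfa] add [cvkn,lld,ktb] -> 11 lines: mssj fbzev cvkn lld ktb edggc tvwdv dgs pexm rsf fspau
Hunk 2: at line 1 remove [fbzev,cvkn] add [oytmr] -> 10 lines: mssj oytmr lld ktb edggc tvwdv dgs pexm rsf fspau
Hunk 3: at line 5 remove [tvwdv] add [qwiz,dfvjm] -> 11 lines: mssj oytmr lld ktb edggc qwiz dfvjm dgs pexm rsf fspau
Hunk 4: at line 1 remove [lld] add [xmji] -> 11 lines: mssj oytmr xmji ktb edggc qwiz dfvjm dgs pexm rsf fspau
Final line 7: dfvjm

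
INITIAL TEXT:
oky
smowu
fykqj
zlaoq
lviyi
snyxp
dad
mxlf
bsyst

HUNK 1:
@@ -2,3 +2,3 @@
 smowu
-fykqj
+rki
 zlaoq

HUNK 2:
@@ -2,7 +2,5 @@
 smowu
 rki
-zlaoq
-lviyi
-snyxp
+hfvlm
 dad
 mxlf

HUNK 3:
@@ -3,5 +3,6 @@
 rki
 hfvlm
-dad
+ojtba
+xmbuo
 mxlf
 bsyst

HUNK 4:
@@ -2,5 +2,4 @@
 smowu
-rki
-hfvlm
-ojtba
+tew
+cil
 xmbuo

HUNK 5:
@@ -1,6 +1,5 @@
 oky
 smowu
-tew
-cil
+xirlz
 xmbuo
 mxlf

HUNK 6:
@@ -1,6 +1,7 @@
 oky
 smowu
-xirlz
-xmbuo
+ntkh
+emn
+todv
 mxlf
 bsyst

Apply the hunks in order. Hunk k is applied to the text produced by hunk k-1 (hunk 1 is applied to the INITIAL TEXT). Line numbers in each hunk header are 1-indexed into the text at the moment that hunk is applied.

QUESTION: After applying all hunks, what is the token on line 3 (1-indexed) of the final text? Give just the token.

Hunk 1: at line 2 remove [fykqj] add [rki] -> 9 lines: oky smowu rki zlaoq lviyi snyxp dad mxlf bsyst
Hunk 2: at line 2 remove [zlaoq,lviyi,snyxp] add [hfvlm] -> 7 lines: oky smowu rki hfvlm dad mxlf bsyst
Hunk 3: at line 3 remove [dad] add [ojtba,xmbuo] -> 8 lines: oky smowu rki hfvlm ojtba xmbuo mxlf bsyst
Hunk 4: at line 2 remove [rki,hfvlm,ojtba] add [tew,cil] -> 7 lines: oky smowu tew cil xmbuo mxlf bsyst
Hunk 5: at line 1 remove [tew,cil] add [xirlz] -> 6 lines: oky smowu xirlz xmbuo mxlf bsyst
Hunk 6: at line 1 remove [xirlz,xmbuo] add [ntkh,emn,todv] -> 7 lines: oky smowu ntkh emn todv mxlf bsyst
Final line 3: ntkh

Answer: ntkh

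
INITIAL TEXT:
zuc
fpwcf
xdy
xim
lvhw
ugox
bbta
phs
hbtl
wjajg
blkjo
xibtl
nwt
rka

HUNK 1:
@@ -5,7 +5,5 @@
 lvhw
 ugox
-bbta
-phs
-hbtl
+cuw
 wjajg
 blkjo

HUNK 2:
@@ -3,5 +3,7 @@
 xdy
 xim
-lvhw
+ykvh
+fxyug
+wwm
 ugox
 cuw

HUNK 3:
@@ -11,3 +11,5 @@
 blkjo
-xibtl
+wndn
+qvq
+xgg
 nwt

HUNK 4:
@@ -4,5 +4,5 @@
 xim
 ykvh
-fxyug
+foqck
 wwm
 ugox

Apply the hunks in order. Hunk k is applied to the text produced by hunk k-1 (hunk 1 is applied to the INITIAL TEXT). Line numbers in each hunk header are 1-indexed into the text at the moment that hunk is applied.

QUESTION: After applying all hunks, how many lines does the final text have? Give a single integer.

Hunk 1: at line 5 remove [bbta,phs,hbtl] add [cuw] -> 12 lines: zuc fpwcf xdy xim lvhw ugox cuw wjajg blkjo xibtl nwt rka
Hunk 2: at line 3 remove [lvhw] add [ykvh,fxyug,wwm] -> 14 lines: zuc fpwcf xdy xim ykvh fxyug wwm ugox cuw wjajg blkjo xibtl nwt rka
Hunk 3: at line 11 remove [xibtl] add [wndn,qvq,xgg] -> 16 lines: zuc fpwcf xdy xim ykvh fxyug wwm ugox cuw wjajg blkjo wndn qvq xgg nwt rka
Hunk 4: at line 4 remove [fxyug] add [foqck] -> 16 lines: zuc fpwcf xdy xim ykvh foqck wwm ugox cuw wjajg blkjo wndn qvq xgg nwt rka
Final line count: 16

Answer: 16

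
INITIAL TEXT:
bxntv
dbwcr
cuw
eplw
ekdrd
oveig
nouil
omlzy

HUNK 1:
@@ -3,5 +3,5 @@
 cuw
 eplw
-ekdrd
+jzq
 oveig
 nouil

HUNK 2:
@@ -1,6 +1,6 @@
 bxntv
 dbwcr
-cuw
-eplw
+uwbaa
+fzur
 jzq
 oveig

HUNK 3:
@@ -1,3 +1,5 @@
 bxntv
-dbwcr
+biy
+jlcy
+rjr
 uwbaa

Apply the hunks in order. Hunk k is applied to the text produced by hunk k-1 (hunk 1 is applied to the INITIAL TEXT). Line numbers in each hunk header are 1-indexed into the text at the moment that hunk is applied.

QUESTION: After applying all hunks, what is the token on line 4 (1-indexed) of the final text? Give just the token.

Hunk 1: at line 3 remove [ekdrd] add [jzq] -> 8 lines: bxntv dbwcr cuw eplw jzq oveig nouil omlzy
Hunk 2: at line 1 remove [cuw,eplw] add [uwbaa,fzur] -> 8 lines: bxntv dbwcr uwbaa fzur jzq oveig nouil omlzy
Hunk 3: at line 1 remove [dbwcr] add [biy,jlcy,rjr] -> 10 lines: bxntv biy jlcy rjr uwbaa fzur jzq oveig nouil omlzy
Final line 4: rjr

Answer: rjr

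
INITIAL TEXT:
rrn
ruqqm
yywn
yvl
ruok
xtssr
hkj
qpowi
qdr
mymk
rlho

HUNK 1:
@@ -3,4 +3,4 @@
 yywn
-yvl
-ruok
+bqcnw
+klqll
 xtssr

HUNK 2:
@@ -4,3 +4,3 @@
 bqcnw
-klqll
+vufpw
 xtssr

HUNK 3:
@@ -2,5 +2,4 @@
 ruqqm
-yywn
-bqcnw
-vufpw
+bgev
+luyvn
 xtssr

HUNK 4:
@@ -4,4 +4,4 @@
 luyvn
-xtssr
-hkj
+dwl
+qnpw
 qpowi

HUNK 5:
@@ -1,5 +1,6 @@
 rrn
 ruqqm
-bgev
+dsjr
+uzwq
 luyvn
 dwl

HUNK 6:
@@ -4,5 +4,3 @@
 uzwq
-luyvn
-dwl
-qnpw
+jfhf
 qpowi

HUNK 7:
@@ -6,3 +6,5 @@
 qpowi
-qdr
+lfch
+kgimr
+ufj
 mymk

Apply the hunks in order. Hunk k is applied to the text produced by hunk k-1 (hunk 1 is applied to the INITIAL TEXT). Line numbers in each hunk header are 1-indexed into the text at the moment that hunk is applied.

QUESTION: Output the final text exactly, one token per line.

Answer: rrn
ruqqm
dsjr
uzwq
jfhf
qpowi
lfch
kgimr
ufj
mymk
rlho

Derivation:
Hunk 1: at line 3 remove [yvl,ruok] add [bqcnw,klqll] -> 11 lines: rrn ruqqm yywn bqcnw klqll xtssr hkj qpowi qdr mymk rlho
Hunk 2: at line 4 remove [klqll] add [vufpw] -> 11 lines: rrn ruqqm yywn bqcnw vufpw xtssr hkj qpowi qdr mymk rlho
Hunk 3: at line 2 remove [yywn,bqcnw,vufpw] add [bgev,luyvn] -> 10 lines: rrn ruqqm bgev luyvn xtssr hkj qpowi qdr mymk rlho
Hunk 4: at line 4 remove [xtssr,hkj] add [dwl,qnpw] -> 10 lines: rrn ruqqm bgev luyvn dwl qnpw qpowi qdr mymk rlho
Hunk 5: at line 1 remove [bgev] add [dsjr,uzwq] -> 11 lines: rrn ruqqm dsjr uzwq luyvn dwl qnpw qpowi qdr mymk rlho
Hunk 6: at line 4 remove [luyvn,dwl,qnpw] add [jfhf] -> 9 lines: rrn ruqqm dsjr uzwq jfhf qpowi qdr mymk rlho
Hunk 7: at line 6 remove [qdr] add [lfch,kgimr,ufj] -> 11 lines: rrn ruqqm dsjr uzwq jfhf qpowi lfch kgimr ufj mymk rlho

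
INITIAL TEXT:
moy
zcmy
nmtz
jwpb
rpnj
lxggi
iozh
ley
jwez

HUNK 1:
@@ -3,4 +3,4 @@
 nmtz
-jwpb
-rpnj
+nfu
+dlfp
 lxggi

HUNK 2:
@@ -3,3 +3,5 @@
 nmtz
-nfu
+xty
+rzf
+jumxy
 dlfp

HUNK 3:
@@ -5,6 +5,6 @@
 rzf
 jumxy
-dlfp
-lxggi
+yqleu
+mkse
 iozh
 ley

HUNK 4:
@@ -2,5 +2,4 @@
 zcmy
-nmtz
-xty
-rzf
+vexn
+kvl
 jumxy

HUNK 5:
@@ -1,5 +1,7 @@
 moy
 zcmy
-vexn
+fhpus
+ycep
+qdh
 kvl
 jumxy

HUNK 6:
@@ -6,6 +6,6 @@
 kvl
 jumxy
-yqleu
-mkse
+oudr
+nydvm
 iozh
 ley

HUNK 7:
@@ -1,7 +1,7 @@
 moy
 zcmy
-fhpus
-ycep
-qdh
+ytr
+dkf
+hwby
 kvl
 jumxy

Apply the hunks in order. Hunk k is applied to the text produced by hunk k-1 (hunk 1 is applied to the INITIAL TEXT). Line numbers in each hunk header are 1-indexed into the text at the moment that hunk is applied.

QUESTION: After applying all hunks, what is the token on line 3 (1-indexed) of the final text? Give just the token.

Answer: ytr

Derivation:
Hunk 1: at line 3 remove [jwpb,rpnj] add [nfu,dlfp] -> 9 lines: moy zcmy nmtz nfu dlfp lxggi iozh ley jwez
Hunk 2: at line 3 remove [nfu] add [xty,rzf,jumxy] -> 11 lines: moy zcmy nmtz xty rzf jumxy dlfp lxggi iozh ley jwez
Hunk 3: at line 5 remove [dlfp,lxggi] add [yqleu,mkse] -> 11 lines: moy zcmy nmtz xty rzf jumxy yqleu mkse iozh ley jwez
Hunk 4: at line 2 remove [nmtz,xty,rzf] add [vexn,kvl] -> 10 lines: moy zcmy vexn kvl jumxy yqleu mkse iozh ley jwez
Hunk 5: at line 1 remove [vexn] add [fhpus,ycep,qdh] -> 12 lines: moy zcmy fhpus ycep qdh kvl jumxy yqleu mkse iozh ley jwez
Hunk 6: at line 6 remove [yqleu,mkse] add [oudr,nydvm] -> 12 lines: moy zcmy fhpus ycep qdh kvl jumxy oudr nydvm iozh ley jwez
Hunk 7: at line 1 remove [fhpus,ycep,qdh] add [ytr,dkf,hwby] -> 12 lines: moy zcmy ytr dkf hwby kvl jumxy oudr nydvm iozh ley jwez
Final line 3: ytr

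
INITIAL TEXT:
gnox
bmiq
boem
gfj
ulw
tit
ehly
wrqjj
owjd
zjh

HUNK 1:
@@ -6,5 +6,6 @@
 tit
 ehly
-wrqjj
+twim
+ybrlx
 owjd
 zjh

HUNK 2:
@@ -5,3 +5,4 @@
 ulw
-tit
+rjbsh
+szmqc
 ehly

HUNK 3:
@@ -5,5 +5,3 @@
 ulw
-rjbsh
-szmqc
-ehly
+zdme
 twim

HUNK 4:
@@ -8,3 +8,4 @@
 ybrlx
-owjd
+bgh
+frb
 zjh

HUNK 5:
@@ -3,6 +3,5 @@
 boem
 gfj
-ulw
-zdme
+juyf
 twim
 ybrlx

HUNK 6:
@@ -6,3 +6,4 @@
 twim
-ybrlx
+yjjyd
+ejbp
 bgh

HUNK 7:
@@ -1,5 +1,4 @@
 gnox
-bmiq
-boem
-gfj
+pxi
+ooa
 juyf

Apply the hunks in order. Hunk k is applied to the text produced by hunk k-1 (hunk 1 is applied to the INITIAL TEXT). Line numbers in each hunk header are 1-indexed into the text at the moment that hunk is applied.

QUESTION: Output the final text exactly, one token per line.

Answer: gnox
pxi
ooa
juyf
twim
yjjyd
ejbp
bgh
frb
zjh

Derivation:
Hunk 1: at line 6 remove [wrqjj] add [twim,ybrlx] -> 11 lines: gnox bmiq boem gfj ulw tit ehly twim ybrlx owjd zjh
Hunk 2: at line 5 remove [tit] add [rjbsh,szmqc] -> 12 lines: gnox bmiq boem gfj ulw rjbsh szmqc ehly twim ybrlx owjd zjh
Hunk 3: at line 5 remove [rjbsh,szmqc,ehly] add [zdme] -> 10 lines: gnox bmiq boem gfj ulw zdme twim ybrlx owjd zjh
Hunk 4: at line 8 remove [owjd] add [bgh,frb] -> 11 lines: gnox bmiq boem gfj ulw zdme twim ybrlx bgh frb zjh
Hunk 5: at line 3 remove [ulw,zdme] add [juyf] -> 10 lines: gnox bmiq boem gfj juyf twim ybrlx bgh frb zjh
Hunk 6: at line 6 remove [ybrlx] add [yjjyd,ejbp] -> 11 lines: gnox bmiq boem gfj juyf twim yjjyd ejbp bgh frb zjh
Hunk 7: at line 1 remove [bmiq,boem,gfj] add [pxi,ooa] -> 10 lines: gnox pxi ooa juyf twim yjjyd ejbp bgh frb zjh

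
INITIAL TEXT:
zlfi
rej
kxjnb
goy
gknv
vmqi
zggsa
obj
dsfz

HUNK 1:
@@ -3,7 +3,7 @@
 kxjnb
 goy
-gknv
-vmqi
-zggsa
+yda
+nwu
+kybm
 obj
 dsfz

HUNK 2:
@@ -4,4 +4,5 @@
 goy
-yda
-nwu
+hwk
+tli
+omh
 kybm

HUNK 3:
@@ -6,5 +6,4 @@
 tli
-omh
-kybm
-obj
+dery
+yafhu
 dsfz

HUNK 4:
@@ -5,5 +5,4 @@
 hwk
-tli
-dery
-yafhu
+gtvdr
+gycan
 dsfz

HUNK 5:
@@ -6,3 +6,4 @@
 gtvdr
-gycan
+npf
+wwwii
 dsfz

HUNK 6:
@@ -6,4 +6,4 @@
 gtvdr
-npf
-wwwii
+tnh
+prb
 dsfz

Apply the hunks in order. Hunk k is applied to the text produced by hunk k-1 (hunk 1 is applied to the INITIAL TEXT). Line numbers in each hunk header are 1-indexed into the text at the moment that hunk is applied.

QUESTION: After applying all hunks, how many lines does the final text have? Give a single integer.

Answer: 9

Derivation:
Hunk 1: at line 3 remove [gknv,vmqi,zggsa] add [yda,nwu,kybm] -> 9 lines: zlfi rej kxjnb goy yda nwu kybm obj dsfz
Hunk 2: at line 4 remove [yda,nwu] add [hwk,tli,omh] -> 10 lines: zlfi rej kxjnb goy hwk tli omh kybm obj dsfz
Hunk 3: at line 6 remove [omh,kybm,obj] add [dery,yafhu] -> 9 lines: zlfi rej kxjnb goy hwk tli dery yafhu dsfz
Hunk 4: at line 5 remove [tli,dery,yafhu] add [gtvdr,gycan] -> 8 lines: zlfi rej kxjnb goy hwk gtvdr gycan dsfz
Hunk 5: at line 6 remove [gycan] add [npf,wwwii] -> 9 lines: zlfi rej kxjnb goy hwk gtvdr npf wwwii dsfz
Hunk 6: at line 6 remove [npf,wwwii] add [tnh,prb] -> 9 lines: zlfi rej kxjnb goy hwk gtvdr tnh prb dsfz
Final line count: 9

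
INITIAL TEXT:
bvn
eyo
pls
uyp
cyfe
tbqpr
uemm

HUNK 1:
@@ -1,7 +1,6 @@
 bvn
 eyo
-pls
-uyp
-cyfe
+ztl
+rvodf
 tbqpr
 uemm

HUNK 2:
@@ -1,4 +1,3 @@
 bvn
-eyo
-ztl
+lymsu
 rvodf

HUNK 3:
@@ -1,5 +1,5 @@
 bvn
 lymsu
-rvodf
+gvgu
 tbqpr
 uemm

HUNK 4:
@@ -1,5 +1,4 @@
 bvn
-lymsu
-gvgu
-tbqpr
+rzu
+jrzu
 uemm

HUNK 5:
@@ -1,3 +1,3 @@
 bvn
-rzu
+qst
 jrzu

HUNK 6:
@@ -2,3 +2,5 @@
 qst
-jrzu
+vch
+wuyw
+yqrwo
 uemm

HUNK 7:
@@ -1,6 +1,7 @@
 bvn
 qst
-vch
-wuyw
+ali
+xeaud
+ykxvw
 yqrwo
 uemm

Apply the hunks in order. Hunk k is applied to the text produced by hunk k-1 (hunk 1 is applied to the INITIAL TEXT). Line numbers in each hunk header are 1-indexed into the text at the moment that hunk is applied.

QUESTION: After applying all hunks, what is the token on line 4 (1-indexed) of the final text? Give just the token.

Answer: xeaud

Derivation:
Hunk 1: at line 1 remove [pls,uyp,cyfe] add [ztl,rvodf] -> 6 lines: bvn eyo ztl rvodf tbqpr uemm
Hunk 2: at line 1 remove [eyo,ztl] add [lymsu] -> 5 lines: bvn lymsu rvodf tbqpr uemm
Hunk 3: at line 1 remove [rvodf] add [gvgu] -> 5 lines: bvn lymsu gvgu tbqpr uemm
Hunk 4: at line 1 remove [lymsu,gvgu,tbqpr] add [rzu,jrzu] -> 4 lines: bvn rzu jrzu uemm
Hunk 5: at line 1 remove [rzu] add [qst] -> 4 lines: bvn qst jrzu uemm
Hunk 6: at line 2 remove [jrzu] add [vch,wuyw,yqrwo] -> 6 lines: bvn qst vch wuyw yqrwo uemm
Hunk 7: at line 1 remove [vch,wuyw] add [ali,xeaud,ykxvw] -> 7 lines: bvn qst ali xeaud ykxvw yqrwo uemm
Final line 4: xeaud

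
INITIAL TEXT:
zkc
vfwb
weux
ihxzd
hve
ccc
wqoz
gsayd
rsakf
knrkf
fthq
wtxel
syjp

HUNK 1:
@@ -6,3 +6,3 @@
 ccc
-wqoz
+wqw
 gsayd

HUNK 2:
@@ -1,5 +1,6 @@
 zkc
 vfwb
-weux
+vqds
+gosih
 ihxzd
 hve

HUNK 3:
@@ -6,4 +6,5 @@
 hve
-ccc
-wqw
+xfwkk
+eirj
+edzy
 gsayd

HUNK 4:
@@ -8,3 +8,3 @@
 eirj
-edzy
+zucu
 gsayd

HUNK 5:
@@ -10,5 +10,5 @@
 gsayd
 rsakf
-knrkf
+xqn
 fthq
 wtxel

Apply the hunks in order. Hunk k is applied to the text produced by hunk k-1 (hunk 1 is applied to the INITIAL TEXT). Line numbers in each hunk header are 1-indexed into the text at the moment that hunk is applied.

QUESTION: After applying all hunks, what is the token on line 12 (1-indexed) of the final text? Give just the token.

Answer: xqn

Derivation:
Hunk 1: at line 6 remove [wqoz] add [wqw] -> 13 lines: zkc vfwb weux ihxzd hve ccc wqw gsayd rsakf knrkf fthq wtxel syjp
Hunk 2: at line 1 remove [weux] add [vqds,gosih] -> 14 lines: zkc vfwb vqds gosih ihxzd hve ccc wqw gsayd rsakf knrkf fthq wtxel syjp
Hunk 3: at line 6 remove [ccc,wqw] add [xfwkk,eirj,edzy] -> 15 lines: zkc vfwb vqds gosih ihxzd hve xfwkk eirj edzy gsayd rsakf knrkf fthq wtxel syjp
Hunk 4: at line 8 remove [edzy] add [zucu] -> 15 lines: zkc vfwb vqds gosih ihxzd hve xfwkk eirj zucu gsayd rsakf knrkf fthq wtxel syjp
Hunk 5: at line 10 remove [knrkf] add [xqn] -> 15 lines: zkc vfwb vqds gosih ihxzd hve xfwkk eirj zucu gsayd rsakf xqn fthq wtxel syjp
Final line 12: xqn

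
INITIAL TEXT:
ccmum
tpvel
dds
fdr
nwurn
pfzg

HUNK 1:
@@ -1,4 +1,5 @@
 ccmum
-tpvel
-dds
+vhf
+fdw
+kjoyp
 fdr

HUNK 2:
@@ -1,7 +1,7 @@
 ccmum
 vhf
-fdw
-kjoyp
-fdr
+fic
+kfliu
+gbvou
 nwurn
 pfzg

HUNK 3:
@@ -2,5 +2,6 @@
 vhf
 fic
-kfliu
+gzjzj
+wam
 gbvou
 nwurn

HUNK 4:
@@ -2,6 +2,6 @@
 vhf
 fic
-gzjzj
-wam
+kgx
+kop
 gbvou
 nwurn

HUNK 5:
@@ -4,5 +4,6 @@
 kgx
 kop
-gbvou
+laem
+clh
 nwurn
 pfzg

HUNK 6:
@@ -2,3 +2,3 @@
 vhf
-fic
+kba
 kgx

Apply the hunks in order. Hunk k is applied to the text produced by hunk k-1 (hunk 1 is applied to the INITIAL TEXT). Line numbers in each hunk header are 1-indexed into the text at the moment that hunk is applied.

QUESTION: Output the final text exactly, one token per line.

Hunk 1: at line 1 remove [tpvel,dds] add [vhf,fdw,kjoyp] -> 7 lines: ccmum vhf fdw kjoyp fdr nwurn pfzg
Hunk 2: at line 1 remove [fdw,kjoyp,fdr] add [fic,kfliu,gbvou] -> 7 lines: ccmum vhf fic kfliu gbvou nwurn pfzg
Hunk 3: at line 2 remove [kfliu] add [gzjzj,wam] -> 8 lines: ccmum vhf fic gzjzj wam gbvou nwurn pfzg
Hunk 4: at line 2 remove [gzjzj,wam] add [kgx,kop] -> 8 lines: ccmum vhf fic kgx kop gbvou nwurn pfzg
Hunk 5: at line 4 remove [gbvou] add [laem,clh] -> 9 lines: ccmum vhf fic kgx kop laem clh nwurn pfzg
Hunk 6: at line 2 remove [fic] add [kba] -> 9 lines: ccmum vhf kba kgx kop laem clh nwurn pfzg

Answer: ccmum
vhf
kba
kgx
kop
laem
clh
nwurn
pfzg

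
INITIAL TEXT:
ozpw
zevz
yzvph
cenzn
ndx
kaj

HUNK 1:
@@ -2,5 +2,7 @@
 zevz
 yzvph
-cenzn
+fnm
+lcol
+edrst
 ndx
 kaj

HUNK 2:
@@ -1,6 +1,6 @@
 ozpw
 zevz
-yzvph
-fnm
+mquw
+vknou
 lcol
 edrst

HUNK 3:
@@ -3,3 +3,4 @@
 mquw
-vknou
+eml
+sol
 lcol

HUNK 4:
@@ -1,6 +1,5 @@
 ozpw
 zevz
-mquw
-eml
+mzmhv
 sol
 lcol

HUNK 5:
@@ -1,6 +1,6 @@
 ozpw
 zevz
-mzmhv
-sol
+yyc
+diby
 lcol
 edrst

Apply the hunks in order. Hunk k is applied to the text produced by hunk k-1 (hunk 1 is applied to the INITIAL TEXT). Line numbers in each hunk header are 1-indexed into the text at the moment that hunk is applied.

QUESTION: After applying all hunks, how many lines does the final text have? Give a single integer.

Answer: 8

Derivation:
Hunk 1: at line 2 remove [cenzn] add [fnm,lcol,edrst] -> 8 lines: ozpw zevz yzvph fnm lcol edrst ndx kaj
Hunk 2: at line 1 remove [yzvph,fnm] add [mquw,vknou] -> 8 lines: ozpw zevz mquw vknou lcol edrst ndx kaj
Hunk 3: at line 3 remove [vknou] add [eml,sol] -> 9 lines: ozpw zevz mquw eml sol lcol edrst ndx kaj
Hunk 4: at line 1 remove [mquw,eml] add [mzmhv] -> 8 lines: ozpw zevz mzmhv sol lcol edrst ndx kaj
Hunk 5: at line 1 remove [mzmhv,sol] add [yyc,diby] -> 8 lines: ozpw zevz yyc diby lcol edrst ndx kaj
Final line count: 8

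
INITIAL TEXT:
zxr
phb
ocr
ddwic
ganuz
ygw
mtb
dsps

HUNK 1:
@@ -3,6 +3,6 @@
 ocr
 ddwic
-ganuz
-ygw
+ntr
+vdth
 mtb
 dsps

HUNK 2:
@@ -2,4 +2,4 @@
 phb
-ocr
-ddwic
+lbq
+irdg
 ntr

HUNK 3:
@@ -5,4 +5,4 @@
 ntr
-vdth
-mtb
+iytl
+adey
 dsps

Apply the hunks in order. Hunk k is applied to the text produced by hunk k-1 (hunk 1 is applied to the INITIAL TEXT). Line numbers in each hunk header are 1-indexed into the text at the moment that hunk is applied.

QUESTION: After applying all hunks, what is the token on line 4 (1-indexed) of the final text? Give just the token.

Answer: irdg

Derivation:
Hunk 1: at line 3 remove [ganuz,ygw] add [ntr,vdth] -> 8 lines: zxr phb ocr ddwic ntr vdth mtb dsps
Hunk 2: at line 2 remove [ocr,ddwic] add [lbq,irdg] -> 8 lines: zxr phb lbq irdg ntr vdth mtb dsps
Hunk 3: at line 5 remove [vdth,mtb] add [iytl,adey] -> 8 lines: zxr phb lbq irdg ntr iytl adey dsps
Final line 4: irdg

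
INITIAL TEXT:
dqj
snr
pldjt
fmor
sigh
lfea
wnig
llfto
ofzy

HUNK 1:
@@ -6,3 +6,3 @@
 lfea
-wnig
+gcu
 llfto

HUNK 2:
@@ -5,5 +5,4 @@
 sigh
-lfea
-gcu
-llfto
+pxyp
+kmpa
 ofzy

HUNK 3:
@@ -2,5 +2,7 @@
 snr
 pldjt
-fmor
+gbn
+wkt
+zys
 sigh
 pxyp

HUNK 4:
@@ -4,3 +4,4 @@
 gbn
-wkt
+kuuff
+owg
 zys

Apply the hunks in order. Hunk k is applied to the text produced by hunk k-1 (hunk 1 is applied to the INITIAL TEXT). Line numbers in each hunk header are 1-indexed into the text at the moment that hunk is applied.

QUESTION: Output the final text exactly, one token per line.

Answer: dqj
snr
pldjt
gbn
kuuff
owg
zys
sigh
pxyp
kmpa
ofzy

Derivation:
Hunk 1: at line 6 remove [wnig] add [gcu] -> 9 lines: dqj snr pldjt fmor sigh lfea gcu llfto ofzy
Hunk 2: at line 5 remove [lfea,gcu,llfto] add [pxyp,kmpa] -> 8 lines: dqj snr pldjt fmor sigh pxyp kmpa ofzy
Hunk 3: at line 2 remove [fmor] add [gbn,wkt,zys] -> 10 lines: dqj snr pldjt gbn wkt zys sigh pxyp kmpa ofzy
Hunk 4: at line 4 remove [wkt] add [kuuff,owg] -> 11 lines: dqj snr pldjt gbn kuuff owg zys sigh pxyp kmpa ofzy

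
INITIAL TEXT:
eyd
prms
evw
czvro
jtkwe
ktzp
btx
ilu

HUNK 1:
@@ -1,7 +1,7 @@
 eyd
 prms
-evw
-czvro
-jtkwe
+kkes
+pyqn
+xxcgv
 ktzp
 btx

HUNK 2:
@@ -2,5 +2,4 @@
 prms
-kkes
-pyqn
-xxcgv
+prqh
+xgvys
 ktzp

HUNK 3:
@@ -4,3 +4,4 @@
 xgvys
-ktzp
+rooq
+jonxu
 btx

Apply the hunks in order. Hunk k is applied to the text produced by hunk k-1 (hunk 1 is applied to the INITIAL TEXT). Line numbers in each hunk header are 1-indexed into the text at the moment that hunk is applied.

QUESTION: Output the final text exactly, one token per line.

Answer: eyd
prms
prqh
xgvys
rooq
jonxu
btx
ilu

Derivation:
Hunk 1: at line 1 remove [evw,czvro,jtkwe] add [kkes,pyqn,xxcgv] -> 8 lines: eyd prms kkes pyqn xxcgv ktzp btx ilu
Hunk 2: at line 2 remove [kkes,pyqn,xxcgv] add [prqh,xgvys] -> 7 lines: eyd prms prqh xgvys ktzp btx ilu
Hunk 3: at line 4 remove [ktzp] add [rooq,jonxu] -> 8 lines: eyd prms prqh xgvys rooq jonxu btx ilu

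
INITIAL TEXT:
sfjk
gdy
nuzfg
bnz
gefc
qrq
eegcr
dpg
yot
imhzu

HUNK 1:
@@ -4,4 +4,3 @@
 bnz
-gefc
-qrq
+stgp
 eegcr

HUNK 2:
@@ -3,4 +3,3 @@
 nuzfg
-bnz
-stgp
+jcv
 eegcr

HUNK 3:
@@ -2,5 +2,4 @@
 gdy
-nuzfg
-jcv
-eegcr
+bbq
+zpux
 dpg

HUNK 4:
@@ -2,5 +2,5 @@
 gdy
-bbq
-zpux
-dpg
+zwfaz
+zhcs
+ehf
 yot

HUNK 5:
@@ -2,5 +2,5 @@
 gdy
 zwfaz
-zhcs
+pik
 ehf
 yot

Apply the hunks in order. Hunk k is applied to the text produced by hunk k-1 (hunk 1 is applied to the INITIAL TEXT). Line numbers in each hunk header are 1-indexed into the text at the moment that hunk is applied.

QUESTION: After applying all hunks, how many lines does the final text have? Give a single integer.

Hunk 1: at line 4 remove [gefc,qrq] add [stgp] -> 9 lines: sfjk gdy nuzfg bnz stgp eegcr dpg yot imhzu
Hunk 2: at line 3 remove [bnz,stgp] add [jcv] -> 8 lines: sfjk gdy nuzfg jcv eegcr dpg yot imhzu
Hunk 3: at line 2 remove [nuzfg,jcv,eegcr] add [bbq,zpux] -> 7 lines: sfjk gdy bbq zpux dpg yot imhzu
Hunk 4: at line 2 remove [bbq,zpux,dpg] add [zwfaz,zhcs,ehf] -> 7 lines: sfjk gdy zwfaz zhcs ehf yot imhzu
Hunk 5: at line 2 remove [zhcs] add [pik] -> 7 lines: sfjk gdy zwfaz pik ehf yot imhzu
Final line count: 7

Answer: 7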